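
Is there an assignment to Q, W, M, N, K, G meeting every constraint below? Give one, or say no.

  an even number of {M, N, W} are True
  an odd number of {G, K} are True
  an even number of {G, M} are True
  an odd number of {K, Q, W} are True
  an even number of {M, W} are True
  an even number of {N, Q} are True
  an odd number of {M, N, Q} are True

Q = False, W = True, M = True, N = False, K = False, G = True

{M, N, W}: 2 true → even ✓
{G, K}: 1 true → odd ✓
{G, M}: 2 true → even ✓
{K, Q, W}: 1 true → odd ✓
{M, W}: 2 true → even ✓
{N, Q}: 0 true → even ✓
{M, N, Q}: 1 true → odd ✓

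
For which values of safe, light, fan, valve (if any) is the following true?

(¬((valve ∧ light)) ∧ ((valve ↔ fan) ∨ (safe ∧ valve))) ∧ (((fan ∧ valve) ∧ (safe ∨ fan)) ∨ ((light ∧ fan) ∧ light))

safe = True, light = False, fan = True, valve = True

  ¬((valve ∧ light)) ∧ ((valve ↔ fan) ∨ (safe ∧ valve)) = True
    ¬((valve ∧ light)) = True
      valve ∧ light = False
    (valve ↔ fan) ∨ (safe ∧ valve) = True
      valve ↔ fan = True
      safe ∧ valve = True
  ((fan ∧ valve) ∧ (safe ∨ fan)) ∨ ((light ∧ fan) ∧ light) = True
    (fan ∧ valve) ∧ (safe ∨ fan) = True
      fan ∧ valve = True
      safe ∨ fan = True
    (light ∧ fan) ∧ light = False
      light ∧ fan = False
Both conjuncts True, so the formula holds.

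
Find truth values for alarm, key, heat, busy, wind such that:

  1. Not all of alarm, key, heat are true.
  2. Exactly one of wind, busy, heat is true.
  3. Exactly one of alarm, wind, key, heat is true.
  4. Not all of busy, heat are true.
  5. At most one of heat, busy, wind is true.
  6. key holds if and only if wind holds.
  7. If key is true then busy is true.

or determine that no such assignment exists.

alarm=F, key=F, heat=T, busy=F, wind=F

  (1) {alarm, key, heat}: 1/3 true — not all ✓
  (2) {wind, busy, heat}: 1 true — exactly one ✓
  (3) {alarm, wind, key, heat}: 1 true — exactly one ✓
  (4) {busy, heat}: 1/2 true — not all ✓
  (5) {heat, busy, wind}: 1 true — at most one ✓
  (6) key=F, wind=F — same ✓
  (7) key=F ⇒ busy: vacuous ✓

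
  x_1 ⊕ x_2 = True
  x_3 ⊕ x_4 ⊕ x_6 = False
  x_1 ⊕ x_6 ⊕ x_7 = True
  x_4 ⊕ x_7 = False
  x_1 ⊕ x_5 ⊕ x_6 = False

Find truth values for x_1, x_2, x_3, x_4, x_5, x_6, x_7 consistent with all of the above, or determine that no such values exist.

x_1=T, x_2=F, x_3=F, x_4=F, x_5=T, x_6=F, x_7=F

x_1 ⊕ x_2 = T ⊕ F = True ✓
x_3 ⊕ x_4 ⊕ x_6 = F ⊕ F ⊕ F = False ✓
x_1 ⊕ x_6 ⊕ x_7 = T ⊕ F ⊕ F = True ✓
x_4 ⊕ x_7 = F ⊕ F = False ✓
x_1 ⊕ x_5 ⊕ x_6 = T ⊕ T ⊕ F = False ✓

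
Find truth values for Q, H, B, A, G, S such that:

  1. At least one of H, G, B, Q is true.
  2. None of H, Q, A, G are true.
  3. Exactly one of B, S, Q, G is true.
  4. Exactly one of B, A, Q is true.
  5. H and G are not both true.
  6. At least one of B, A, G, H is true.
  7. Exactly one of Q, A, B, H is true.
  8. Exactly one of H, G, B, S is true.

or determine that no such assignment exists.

Q: False, H: False, B: True, A: False, G: False, S: False

  (1) {H, G, B, Q}: 1 true — at least one ✓
  (2) {H, Q, A, G}: 0 true — none ✓
  (3) {B, S, Q, G}: 1 true — exactly one ✓
  (4) {B, A, Q}: 1 true — exactly one ✓
  (5) H=F, G=F — not both ✓
  (6) {B, A, G, H}: 1 true — at least one ✓
  (7) {Q, A, B, H}: 1 true — exactly one ✓
  (8) {H, G, B, S}: 1 true — exactly one ✓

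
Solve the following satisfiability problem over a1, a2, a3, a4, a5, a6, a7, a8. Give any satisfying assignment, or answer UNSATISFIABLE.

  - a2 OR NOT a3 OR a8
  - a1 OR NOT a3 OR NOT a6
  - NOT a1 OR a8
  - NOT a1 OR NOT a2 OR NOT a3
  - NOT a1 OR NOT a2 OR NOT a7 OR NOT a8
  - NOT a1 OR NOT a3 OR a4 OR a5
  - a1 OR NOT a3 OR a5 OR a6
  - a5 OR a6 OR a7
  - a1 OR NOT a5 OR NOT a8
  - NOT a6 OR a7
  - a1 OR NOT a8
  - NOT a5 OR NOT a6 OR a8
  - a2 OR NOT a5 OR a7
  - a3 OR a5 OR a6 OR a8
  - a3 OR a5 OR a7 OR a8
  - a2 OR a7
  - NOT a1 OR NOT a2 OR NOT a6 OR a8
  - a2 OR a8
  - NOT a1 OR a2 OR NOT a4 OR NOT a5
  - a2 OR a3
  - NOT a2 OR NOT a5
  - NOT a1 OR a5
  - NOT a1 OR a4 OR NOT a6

a1: True; a2: False; a3: True; a4: False; a5: True; a6: False; a7: True; a8: True

Set a1 = True.
  then (NOT a1 OR a8) forces a8 = True.
  then (NOT a1 OR a5) forces a5 = True.
  then (NOT a2 OR NOT a5) forces a2 = False.
  then (a2 OR NOT a5 OR a7) forces a7 = True.
  then (NOT a1 OR a2 OR NOT a4 OR NOT a5) forces a4 = False.
  then (a2 OR a3) forces a3 = True.
  then (NOT a1 OR a4 OR NOT a6) forces a6 = False.
All clauses satisfied.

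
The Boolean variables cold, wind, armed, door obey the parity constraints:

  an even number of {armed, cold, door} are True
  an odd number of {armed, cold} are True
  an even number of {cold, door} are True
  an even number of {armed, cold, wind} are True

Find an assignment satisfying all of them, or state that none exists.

cold: True, wind: True, armed: False, door: True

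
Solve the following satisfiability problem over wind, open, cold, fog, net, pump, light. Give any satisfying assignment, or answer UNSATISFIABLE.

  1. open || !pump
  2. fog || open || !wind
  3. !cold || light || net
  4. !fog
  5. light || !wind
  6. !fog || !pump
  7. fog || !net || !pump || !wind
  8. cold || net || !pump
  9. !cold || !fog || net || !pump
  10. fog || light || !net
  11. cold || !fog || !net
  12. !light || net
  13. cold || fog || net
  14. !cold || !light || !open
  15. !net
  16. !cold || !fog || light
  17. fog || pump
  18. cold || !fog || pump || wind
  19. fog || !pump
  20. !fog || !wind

Case fog = True:
  Clause (!fog) is falsified — contradiction.
Case fog = False:
  (!net) forces net = False.
  (!light || net) forces light = False.
  (!cold || light || net) forces cold = False.
  Clause (cold || fog || net) is falsified — contradiction.
Both cases fail, so the formula is unsatisfiable.

No satisfying assignment exists.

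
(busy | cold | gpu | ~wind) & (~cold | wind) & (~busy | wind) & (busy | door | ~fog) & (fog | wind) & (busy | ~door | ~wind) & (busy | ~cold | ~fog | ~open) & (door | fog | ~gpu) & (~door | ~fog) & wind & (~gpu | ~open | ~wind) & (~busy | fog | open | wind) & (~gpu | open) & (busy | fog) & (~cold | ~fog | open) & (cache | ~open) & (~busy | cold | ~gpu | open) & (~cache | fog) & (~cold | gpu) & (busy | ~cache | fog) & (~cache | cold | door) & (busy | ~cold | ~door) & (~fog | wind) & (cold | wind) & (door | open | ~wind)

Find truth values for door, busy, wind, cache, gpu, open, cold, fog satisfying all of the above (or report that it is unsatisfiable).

Unit clause (wind) forces wind = True.
Set door = True.
  then (busy | ~door | ~wind) forces busy = True.
  then (~door | ~fog) forces fog = False.
  then (~cache | fog) forces cache = False.
  then (cache | ~open) forces open = False.
  then (~gpu | open) forces gpu = False.
  then (~cold | gpu) forces cold = False.
All clauses satisfied.

door: True, busy: True, wind: True, cache: False, gpu: False, open: False, cold: False, fog: False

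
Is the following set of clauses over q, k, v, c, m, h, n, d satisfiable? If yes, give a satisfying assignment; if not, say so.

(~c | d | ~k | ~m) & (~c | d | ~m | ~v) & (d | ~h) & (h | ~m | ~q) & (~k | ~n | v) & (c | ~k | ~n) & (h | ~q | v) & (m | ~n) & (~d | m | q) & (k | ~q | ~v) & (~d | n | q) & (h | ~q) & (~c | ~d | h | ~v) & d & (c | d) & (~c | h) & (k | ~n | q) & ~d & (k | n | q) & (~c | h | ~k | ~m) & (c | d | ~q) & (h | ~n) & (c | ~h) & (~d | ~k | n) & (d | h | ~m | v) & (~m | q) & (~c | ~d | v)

Case d = True:
  Clause (~d) is falsified — contradiction.
Case d = False:
  Clause (d) is falsified — contradiction.
Both cases fail, so the formula is unsatisfiable.

Unsatisfiable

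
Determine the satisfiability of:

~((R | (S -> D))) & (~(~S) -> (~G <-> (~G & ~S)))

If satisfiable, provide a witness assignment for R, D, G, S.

R = False, D = False, G = True, S = True

  ~((R | (S -> D))) = True
    R | (S -> D) = False
      S -> D = False
  ~(~S) -> (~G <-> (~G & ~S)) = True
    ~(~S) = True
      ~S = False
    ~G <-> (~G & ~S) = True
      ~G = False
      ~G & ~S = False
        ~G = False
        ~S = False
Both conjuncts True, so the formula holds.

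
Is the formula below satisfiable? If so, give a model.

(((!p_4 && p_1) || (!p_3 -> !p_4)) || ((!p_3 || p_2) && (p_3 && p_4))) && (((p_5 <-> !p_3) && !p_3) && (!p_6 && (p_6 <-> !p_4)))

No satisfying assignment exists.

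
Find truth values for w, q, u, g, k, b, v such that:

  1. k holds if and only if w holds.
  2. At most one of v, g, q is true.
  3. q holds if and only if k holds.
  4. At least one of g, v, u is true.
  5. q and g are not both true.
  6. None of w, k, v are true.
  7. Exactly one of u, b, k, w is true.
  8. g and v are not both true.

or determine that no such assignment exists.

w = False, q = False, u = False, g = True, k = False, b = True, v = False

  (1) k=F, w=F — same ✓
  (2) {v, g, q}: 1 true — at most one ✓
  (3) q=F, k=F — same ✓
  (4) {g, v, u}: 1 true — at least one ✓
  (5) q=F, g=T — not both ✓
  (6) {w, k, v}: 0 true — none ✓
  (7) {u, b, k, w}: 1 true — exactly one ✓
  (8) g=T, v=F — not both ✓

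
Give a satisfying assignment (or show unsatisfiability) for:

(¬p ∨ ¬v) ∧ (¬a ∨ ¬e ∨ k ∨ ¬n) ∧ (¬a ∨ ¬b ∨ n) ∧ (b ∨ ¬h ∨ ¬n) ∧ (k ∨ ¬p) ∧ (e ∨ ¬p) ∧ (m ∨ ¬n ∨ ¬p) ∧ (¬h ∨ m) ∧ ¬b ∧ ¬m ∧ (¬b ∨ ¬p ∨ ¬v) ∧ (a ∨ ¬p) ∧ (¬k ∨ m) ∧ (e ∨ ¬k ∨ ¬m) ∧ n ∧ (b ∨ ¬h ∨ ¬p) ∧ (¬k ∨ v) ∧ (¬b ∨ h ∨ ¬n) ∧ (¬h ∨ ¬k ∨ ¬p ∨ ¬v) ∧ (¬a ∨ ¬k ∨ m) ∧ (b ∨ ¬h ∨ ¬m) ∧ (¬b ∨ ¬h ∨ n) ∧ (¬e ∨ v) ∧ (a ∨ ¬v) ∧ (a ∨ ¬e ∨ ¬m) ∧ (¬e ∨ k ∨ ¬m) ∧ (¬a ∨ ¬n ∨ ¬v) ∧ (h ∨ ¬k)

Unit clause (¬b) forces b = False.
Unit clause (¬m) forces m = False.
In (¬k ∨ m) only ¬k is left, so k = False.
Unit clause (n) forces n = True.
In (b ∨ ¬h ∨ ¬n) only ¬h is left, so h = False.
In (k ∨ ¬p) only ¬p is left, so p = False.
Try e = True:
  (¬a ∨ ¬e ∨ k ∨ ¬n) forces a = False.
  (¬e ∨ v) forces v = True.
  clause (a ∨ ¬v) is falsified — backtrack.
So e = False.
Set v = False.
Set a = True.
All clauses satisfied.

n=T; p=F; b=F; k=F; e=F; h=F; m=F; v=F; a=T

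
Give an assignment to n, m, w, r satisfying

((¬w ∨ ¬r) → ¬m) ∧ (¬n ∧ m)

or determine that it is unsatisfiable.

n = False; m = True; w = True; r = True

  (¬w ∨ ¬r) → ¬m = True
    ¬w ∨ ¬r = False
      ¬w = False
      ¬r = False
    ¬m = False
  ¬n ∧ m = True
    ¬n = True
Both conjuncts True, so the formula holds.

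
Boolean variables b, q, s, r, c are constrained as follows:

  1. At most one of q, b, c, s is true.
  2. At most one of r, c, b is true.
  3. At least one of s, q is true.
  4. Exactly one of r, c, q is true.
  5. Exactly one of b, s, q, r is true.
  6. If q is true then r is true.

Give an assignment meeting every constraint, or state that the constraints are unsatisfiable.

Case r = True:
  (2) with r=T forces c = False.
  (2) with r=T forces b = False.
  (4) with r=T forces q = False.
  (3) with q=F forces s = True.
  Constraint (5) is violated (s=T, r=T) — contradiction.
Case r = False:
  (6) with r=F forces q = False.
  (3) with q=F forces s = True.
  (1) with s=T forces b = False.
  (1) with s=T forces c = False.
  Constraint (4) is violated (r=F, c=F, q=F) — contradiction.
Both cases fail — unsatisfiable.

No satisfying assignment exists.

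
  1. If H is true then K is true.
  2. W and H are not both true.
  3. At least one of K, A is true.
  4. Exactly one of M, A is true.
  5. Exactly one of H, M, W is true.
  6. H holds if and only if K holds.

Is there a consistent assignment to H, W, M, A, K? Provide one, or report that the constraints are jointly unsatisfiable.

H=T, W=F, M=F, A=T, K=T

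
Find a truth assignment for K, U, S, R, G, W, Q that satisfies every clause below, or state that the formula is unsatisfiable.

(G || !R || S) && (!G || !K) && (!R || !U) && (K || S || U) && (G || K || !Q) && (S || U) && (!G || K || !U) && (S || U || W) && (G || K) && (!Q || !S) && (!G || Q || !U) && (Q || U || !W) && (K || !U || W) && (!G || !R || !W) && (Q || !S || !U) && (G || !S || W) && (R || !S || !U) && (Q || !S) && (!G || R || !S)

Try K = False:
  (G || K) forces G = True.
  (!G || K || !U) forces U = False.
  (K || S || U) forces S = True.
  (!Q || !S) forces Q = False.
  clause (Q || !S) is falsified — backtrack.
So K = True.
  then (!G || !K) forces G = False.
Set U = True.
  then (!R || !U) forces R = False.
  then (R || !S || !U) forces S = False.
Set W = False.
Set Q = False.
All clauses satisfied.

K = True, U = True, S = False, R = False, G = False, W = False, Q = False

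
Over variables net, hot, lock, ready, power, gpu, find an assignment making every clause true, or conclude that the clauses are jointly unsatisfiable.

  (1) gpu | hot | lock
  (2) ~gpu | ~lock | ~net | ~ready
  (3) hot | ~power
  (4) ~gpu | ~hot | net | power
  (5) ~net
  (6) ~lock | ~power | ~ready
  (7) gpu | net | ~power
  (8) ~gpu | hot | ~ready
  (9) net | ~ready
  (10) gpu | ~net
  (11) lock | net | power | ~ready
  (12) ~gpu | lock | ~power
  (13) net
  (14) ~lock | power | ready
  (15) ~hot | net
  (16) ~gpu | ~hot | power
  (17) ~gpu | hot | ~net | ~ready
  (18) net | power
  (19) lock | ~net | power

Case net = True:
  Clause (~net) is falsified — contradiction.
Case net = False:
  Clause (net) is falsified — contradiction.
Both cases fail, so the formula is unsatisfiable.

The formula is unsatisfiable.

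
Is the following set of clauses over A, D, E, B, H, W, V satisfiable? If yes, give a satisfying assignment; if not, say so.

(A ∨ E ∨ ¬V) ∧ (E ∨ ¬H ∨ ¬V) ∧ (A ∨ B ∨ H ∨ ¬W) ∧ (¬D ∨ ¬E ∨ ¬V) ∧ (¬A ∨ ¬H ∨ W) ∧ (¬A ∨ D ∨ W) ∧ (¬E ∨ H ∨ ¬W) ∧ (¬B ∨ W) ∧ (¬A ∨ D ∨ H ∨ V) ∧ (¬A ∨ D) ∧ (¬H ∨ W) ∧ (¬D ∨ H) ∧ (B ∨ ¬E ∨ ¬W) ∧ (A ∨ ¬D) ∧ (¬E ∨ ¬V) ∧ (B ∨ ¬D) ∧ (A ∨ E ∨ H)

Set A = True.
  then (¬A ∨ D) forces D = True.
  then (¬D ∨ H) forces H = True.
  then (B ∨ ¬D) forces B = True.
  then (¬A ∨ ¬H ∨ W) forces W = True.
Set E = True.
  then (¬D ∨ ¬E ∨ ¬V) forces V = False.
All clauses satisfied.

A=T; D=T; E=T; B=T; H=T; W=T; V=F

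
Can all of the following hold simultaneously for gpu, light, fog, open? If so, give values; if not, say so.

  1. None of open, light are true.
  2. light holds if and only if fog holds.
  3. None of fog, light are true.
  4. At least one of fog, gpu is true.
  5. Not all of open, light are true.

gpu=T, light=F, fog=F, open=F

  (1) {open, light}: 0 true — none ✓
  (2) light=F, fog=F — same ✓
  (3) {fog, light}: 0 true — none ✓
  (4) {fog, gpu}: 1 true — at least one ✓
  (5) {open, light}: 0/2 true — not all ✓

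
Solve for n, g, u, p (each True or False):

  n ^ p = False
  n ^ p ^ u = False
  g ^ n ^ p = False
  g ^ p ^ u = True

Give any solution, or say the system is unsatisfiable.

n: True, g: False, u: False, p: True

n ^ p = T ^ T = False ✓
n ^ p ^ u = T ^ T ^ F = False ✓
g ^ n ^ p = F ^ T ^ T = False ✓
g ^ p ^ u = F ^ T ^ F = True ✓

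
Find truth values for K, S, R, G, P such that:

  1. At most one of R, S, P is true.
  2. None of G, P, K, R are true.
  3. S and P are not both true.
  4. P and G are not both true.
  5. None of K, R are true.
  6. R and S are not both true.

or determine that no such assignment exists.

K = False, S = True, R = False, G = False, P = False

  (1) {R, S, P}: 1 true — at most one ✓
  (2) {G, P, K, R}: 0 true — none ✓
  (3) S=T, P=F — not both ✓
  (4) P=F, G=F — not both ✓
  (5) {K, R}: 0 true — none ✓
  (6) R=F, S=T — not both ✓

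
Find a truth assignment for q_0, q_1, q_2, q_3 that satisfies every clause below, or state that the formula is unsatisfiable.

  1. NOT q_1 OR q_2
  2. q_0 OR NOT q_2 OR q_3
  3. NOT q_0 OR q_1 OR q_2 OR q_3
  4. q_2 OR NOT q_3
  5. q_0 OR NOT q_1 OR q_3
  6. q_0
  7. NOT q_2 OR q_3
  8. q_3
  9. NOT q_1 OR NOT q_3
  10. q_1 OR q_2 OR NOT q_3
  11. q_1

No satisfying assignment exists.

Case q_0 = True:
  (q_3) forces q_3 = True.
  (q_2 OR NOT q_3) forces q_2 = True.
  (NOT q_1 OR NOT q_3) forces q_1 = False.
  Clause (q_1) is falsified — contradiction.
Case q_0 = False:
  Clause (q_0) is falsified — contradiction.
Both cases fail, so the formula is unsatisfiable.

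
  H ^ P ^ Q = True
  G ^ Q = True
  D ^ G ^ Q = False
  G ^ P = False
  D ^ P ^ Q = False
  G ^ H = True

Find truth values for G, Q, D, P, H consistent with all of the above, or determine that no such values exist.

G = True; Q = False; D = True; P = True; H = False

H ^ P ^ Q = F ^ T ^ F = True ✓
G ^ Q = T ^ F = True ✓
D ^ G ^ Q = T ^ T ^ F = False ✓
G ^ P = T ^ T = False ✓
D ^ P ^ Q = T ^ T ^ F = False ✓
G ^ H = T ^ F = True ✓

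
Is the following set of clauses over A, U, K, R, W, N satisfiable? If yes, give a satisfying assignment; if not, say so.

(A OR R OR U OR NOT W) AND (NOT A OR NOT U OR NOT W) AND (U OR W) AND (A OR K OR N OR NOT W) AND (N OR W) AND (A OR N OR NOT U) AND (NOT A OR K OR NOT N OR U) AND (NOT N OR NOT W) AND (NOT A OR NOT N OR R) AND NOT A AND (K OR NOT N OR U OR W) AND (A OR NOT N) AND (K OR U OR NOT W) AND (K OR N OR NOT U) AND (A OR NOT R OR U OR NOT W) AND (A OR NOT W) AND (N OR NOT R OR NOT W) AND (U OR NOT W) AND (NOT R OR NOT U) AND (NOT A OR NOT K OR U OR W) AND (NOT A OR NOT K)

Case A = True:
  Clause (NOT A) is falsified — contradiction.
Case A = False:
  (A OR NOT N) forces N = False.
  (N OR W) forces W = True.
  Clause (A OR NOT W) is falsified — contradiction.
Both cases fail, so the formula is unsatisfiable.

No satisfying assignment exists.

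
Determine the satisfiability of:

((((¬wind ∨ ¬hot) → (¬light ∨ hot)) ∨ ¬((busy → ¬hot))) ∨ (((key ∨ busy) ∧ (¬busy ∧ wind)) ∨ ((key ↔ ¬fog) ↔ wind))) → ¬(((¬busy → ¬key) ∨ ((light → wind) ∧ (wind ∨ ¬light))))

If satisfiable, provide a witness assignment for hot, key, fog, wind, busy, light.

hot = False, key = True, fog = False, wind = False, busy = False, light = True

  ((((¬wind ∨ ¬hot) → (¬light ∨ hot)) ∨ ¬((busy → ¬hot))) ∨ (((key ∨ busy) ∧ (¬busy ∧ wind)) ∨ ((key ↔ ¬fog) ↔ wind))) → ¬(((¬busy → ¬key) ∨ ((light → wind) ∧ (wind ∨ ¬light)))) = True
    (((¬wind ∨ ¬hot) → (¬light ∨ hot)) ∨ ¬((busy → ¬hot))) ∨ (((key ∨ busy) ∧ (¬busy ∧ wind)) ∨ ((key ↔ ¬fog) ↔ wind)) = False
      ((¬wind ∨ ¬hot) → (¬light ∨ hot)) ∨ ¬((busy → ¬hot)) = False
        (¬wind ∨ ¬hot) → (¬light ∨ hot) = False
          ¬wind ∨ ¬hot = True
            ¬wind = True
            ¬hot = True
          ¬light ∨ hot = False
            ¬light = False
        ¬((busy → ¬hot)) = False
          busy → ¬hot = True
            ¬hot = True
      ((key ∨ busy) ∧ (¬busy ∧ wind)) ∨ ((key ↔ ¬fog) ↔ wind) = False
        (key ∨ busy) ∧ (¬busy ∧ wind) = False
          key ∨ busy = True
          ¬busy ∧ wind = False
            ¬busy = True
        (key ↔ ¬fog) ↔ wind = False
          key ↔ ¬fog = True
            ¬fog = True
    ¬(((¬busy → ¬key) ∨ ((light → wind) ∧ (wind ∨ ¬light)))) = True
      (¬busy → ¬key) ∨ ((light → wind) ∧ (wind ∨ ¬light)) = False
        ¬busy → ¬key = False
          ¬busy = True
          ¬key = False
        (light → wind) ∧ (wind ∨ ¬light) = False
          light → wind = False
          wind ∨ ¬light = False
            ¬light = False
The formula evaluates to True.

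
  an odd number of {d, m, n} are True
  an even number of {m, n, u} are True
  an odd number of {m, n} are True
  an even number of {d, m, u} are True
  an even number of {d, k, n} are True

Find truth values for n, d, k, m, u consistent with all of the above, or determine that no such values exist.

n: False; d: False; k: False; m: True; u: True

{d, m, n}: 1 true → odd ✓
{m, n, u}: 2 true → even ✓
{m, n}: 1 true → odd ✓
{d, m, u}: 2 true → even ✓
{d, k, n}: 0 true → even ✓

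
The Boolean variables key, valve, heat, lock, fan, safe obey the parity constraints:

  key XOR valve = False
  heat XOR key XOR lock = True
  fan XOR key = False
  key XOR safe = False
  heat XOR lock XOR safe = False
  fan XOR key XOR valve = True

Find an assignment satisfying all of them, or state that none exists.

No satisfying assignment exists.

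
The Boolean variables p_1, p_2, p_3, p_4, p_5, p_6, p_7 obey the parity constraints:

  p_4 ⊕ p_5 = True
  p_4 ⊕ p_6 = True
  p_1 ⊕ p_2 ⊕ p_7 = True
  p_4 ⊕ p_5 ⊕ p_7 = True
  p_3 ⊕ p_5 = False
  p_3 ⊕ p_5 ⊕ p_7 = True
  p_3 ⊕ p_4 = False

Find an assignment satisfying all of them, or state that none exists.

Unsatisfiable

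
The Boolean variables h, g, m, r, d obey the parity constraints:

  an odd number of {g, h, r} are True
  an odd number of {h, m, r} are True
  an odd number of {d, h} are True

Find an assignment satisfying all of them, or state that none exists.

h = False, g = True, m = True, r = False, d = True

{g, h, r}: 1 true → odd ✓
{h, m, r}: 1 true → odd ✓
{d, h}: 1 true → odd ✓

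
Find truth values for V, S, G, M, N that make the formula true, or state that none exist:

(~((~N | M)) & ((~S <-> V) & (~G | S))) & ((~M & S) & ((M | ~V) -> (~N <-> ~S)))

V = False, S = True, G = False, M = False, N = True

  ~((~N | M)) & ((~S <-> V) & (~G | S)) = True
    ~((~N | M)) = True
      ~N | M = False
        ~N = False
    (~S <-> V) & (~G | S) = True
      ~S <-> V = True
        ~S = False
      ~G | S = True
        ~G = True
  (~M & S) & ((M | ~V) -> (~N <-> ~S)) = True
    ~M & S = True
      ~M = True
    (M | ~V) -> (~N <-> ~S) = True
      M | ~V = True
        ~V = True
      ~N <-> ~S = True
        ~N = False
        ~S = False
Both conjuncts True, so the formula holds.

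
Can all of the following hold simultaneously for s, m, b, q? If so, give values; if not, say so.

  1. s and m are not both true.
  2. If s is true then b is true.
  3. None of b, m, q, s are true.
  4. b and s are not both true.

s = False; m = False; b = False; q = False

  (1) s=F, m=F — not both ✓
  (2) s=F ⇒ b: vacuous ✓
  (3) {b, m, q, s}: 0 true — none ✓
  (4) b=F, s=F — not both ✓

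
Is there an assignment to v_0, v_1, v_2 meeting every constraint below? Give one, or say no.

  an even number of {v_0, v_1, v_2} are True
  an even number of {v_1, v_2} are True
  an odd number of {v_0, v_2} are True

v_0 = False; v_1 = True; v_2 = True

{v_0, v_1, v_2}: 2 true → even ✓
{v_1, v_2}: 2 true → even ✓
{v_0, v_2}: 1 true → odd ✓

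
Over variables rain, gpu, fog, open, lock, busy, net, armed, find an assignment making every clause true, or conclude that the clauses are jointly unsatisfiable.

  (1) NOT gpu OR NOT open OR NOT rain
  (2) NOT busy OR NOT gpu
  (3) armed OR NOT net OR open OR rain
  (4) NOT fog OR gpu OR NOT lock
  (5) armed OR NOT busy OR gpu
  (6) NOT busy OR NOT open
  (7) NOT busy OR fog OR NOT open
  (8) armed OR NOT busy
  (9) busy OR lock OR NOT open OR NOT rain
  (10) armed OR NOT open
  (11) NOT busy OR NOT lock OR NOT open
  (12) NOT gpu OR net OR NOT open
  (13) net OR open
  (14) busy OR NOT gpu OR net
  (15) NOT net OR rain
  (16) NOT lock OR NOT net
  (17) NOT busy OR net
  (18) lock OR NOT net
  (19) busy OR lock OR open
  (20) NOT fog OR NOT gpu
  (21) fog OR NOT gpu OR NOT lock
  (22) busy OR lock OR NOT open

Set rain = False.
  then (NOT net OR rain) forces net = False.
  then (NOT busy OR net) forces busy = False.
  then (net OR open) forces open = True.
  then (busy OR NOT gpu OR net) forces gpu = False.
  then (busy OR lock OR NOT open) forces lock = True.
  then (NOT fog OR gpu OR NOT lock) forces fog = False.
  then (armed OR NOT open) forces armed = True.
All clauses satisfied.

rain=F, gpu=F, fog=F, open=T, lock=T, busy=F, net=F, armed=T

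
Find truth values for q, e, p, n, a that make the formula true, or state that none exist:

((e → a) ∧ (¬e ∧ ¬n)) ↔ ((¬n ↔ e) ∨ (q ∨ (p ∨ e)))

q: True, e: False, p: True, n: False, a: True

  ((e → a) ∧ (¬e ∧ ¬n)) ↔ ((¬n ↔ e) ∨ (q ∨ (p ∨ e))) = True
    (e → a) ∧ (¬e ∧ ¬n) = True
      e → a = True
      ¬e ∧ ¬n = True
        ¬e = True
        ¬n = True
    (¬n ↔ e) ∨ (q ∨ (p ∨ e)) = True
      ¬n ↔ e = False
        ¬n = True
      q ∨ (p ∨ e) = True
        p ∨ e = True
The formula evaluates to True.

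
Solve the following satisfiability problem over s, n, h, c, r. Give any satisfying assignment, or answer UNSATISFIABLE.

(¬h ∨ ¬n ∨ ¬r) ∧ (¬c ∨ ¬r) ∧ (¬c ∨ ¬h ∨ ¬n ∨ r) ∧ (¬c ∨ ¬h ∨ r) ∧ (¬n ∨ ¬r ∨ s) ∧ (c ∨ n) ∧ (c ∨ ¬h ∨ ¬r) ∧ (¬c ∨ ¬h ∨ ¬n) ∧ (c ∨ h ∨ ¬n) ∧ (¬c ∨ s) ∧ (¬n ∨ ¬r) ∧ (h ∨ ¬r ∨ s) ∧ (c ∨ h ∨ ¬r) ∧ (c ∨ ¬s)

Set s = True.
  then (c ∨ ¬s) forces c = True.
  then (¬c ∨ ¬r) forces r = False.
  then (¬c ∨ ¬h ∨ r) forces h = False.
Set n = False.
All clauses satisfied.

s = True, n = False, h = False, c = True, r = False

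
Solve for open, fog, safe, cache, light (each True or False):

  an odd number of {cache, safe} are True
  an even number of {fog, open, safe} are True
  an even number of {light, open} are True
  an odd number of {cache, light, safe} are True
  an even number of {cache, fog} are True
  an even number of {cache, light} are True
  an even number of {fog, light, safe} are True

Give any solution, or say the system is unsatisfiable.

Adding constraints 2, 3, 4, 5 mod 2: every variable appears an even number of times on the left, so the left side is 0.
But the right sides sum to 1 (mod 2). 0 ≠ 1 — the system is inconsistent.

No satisfying assignment exists.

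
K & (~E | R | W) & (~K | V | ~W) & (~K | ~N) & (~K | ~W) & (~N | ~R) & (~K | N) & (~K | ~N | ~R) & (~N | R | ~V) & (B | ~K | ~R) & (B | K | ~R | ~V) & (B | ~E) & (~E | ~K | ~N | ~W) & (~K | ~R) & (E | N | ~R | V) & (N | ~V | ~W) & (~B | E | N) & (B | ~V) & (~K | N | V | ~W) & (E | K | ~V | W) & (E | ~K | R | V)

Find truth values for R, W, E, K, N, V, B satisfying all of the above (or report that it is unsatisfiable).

Unsatisfiable

Case K = True:
  (~K | ~N) forces N = False.
  Clause (~K | N) is falsified — contradiction.
Case K = False:
  Clause (K) is falsified — contradiction.
Both cases fail, so the formula is unsatisfiable.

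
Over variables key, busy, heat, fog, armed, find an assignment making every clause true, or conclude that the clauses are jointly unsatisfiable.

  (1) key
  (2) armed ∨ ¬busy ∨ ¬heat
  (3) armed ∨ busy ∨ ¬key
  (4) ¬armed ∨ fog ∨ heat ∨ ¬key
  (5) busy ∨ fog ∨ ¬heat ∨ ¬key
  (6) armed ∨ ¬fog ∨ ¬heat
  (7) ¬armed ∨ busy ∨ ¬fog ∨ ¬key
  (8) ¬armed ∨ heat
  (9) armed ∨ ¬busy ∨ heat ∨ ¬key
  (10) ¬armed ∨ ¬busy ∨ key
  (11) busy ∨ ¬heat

key=T; busy=T; heat=T; fog=F; armed=T

Unit clause (key) forces key = True.
Try busy = False:
  (armed ∨ busy ∨ ¬key) forces armed = True.
  (¬armed ∨ busy ∨ ¬fog ∨ ¬key) forces fog = False.
  (¬armed ∨ fog ∨ heat ∨ ¬key) forces heat = True.
  clause (busy ∨ fog ∨ ¬heat ∨ ¬key) is falsified — backtrack.
So busy = True.
Set heat = True.
  then (armed ∨ ¬busy ∨ ¬heat) forces armed = True.
Set fog = False.
All clauses satisfied.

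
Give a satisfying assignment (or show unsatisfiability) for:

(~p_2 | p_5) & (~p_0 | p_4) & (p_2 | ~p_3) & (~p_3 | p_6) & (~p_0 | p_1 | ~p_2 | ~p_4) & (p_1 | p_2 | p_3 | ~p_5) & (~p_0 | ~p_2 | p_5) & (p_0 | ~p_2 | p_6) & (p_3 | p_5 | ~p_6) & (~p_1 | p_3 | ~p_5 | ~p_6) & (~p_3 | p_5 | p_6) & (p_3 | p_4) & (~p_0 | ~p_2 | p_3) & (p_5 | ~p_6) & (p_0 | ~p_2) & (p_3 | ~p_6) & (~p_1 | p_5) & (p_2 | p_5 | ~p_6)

Set p_0 = True.
  then (~p_0 | p_4) forces p_4 = True.
Set p_1 = False.
  then (~p_0 | p_1 | ~p_2 | ~p_4) forces p_2 = False.
  then (p_2 | ~p_3) forces p_3 = False.
  then (p_1 | p_2 | p_3 | ~p_5) forces p_5 = False.
  then (p_3 | p_5 | ~p_6) forces p_6 = False.
All clauses satisfied.

p_0 = True, p_1 = False, p_2 = False, p_3 = False, p_4 = True, p_5 = False, p_6 = False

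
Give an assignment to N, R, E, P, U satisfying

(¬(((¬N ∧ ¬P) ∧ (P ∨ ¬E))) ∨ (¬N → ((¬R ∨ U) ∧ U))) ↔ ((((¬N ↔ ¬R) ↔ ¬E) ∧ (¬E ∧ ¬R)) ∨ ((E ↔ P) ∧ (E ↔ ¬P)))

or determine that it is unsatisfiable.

N: False, R: False, E: False, P: False, U: True

  (¬(((¬N ∧ ¬P) ∧ (P ∨ ¬E))) ∨ (¬N → ((¬R ∨ U) ∧ U))) ↔ ((((¬N ↔ ¬R) ↔ ¬E) ∧ (¬E ∧ ¬R)) ∨ ((E ↔ P) ∧ (E ↔ ¬P))) = True
    ¬(((¬N ∧ ¬P) ∧ (P ∨ ¬E))) ∨ (¬N → ((¬R ∨ U) ∧ U)) = True
      ¬(((¬N ∧ ¬P) ∧ (P ∨ ¬E))) = False
        (¬N ∧ ¬P) ∧ (P ∨ ¬E) = True
          ¬N ∧ ¬P = True
            ¬N = True
            ¬P = True
          P ∨ ¬E = True
            ¬E = True
      ¬N → ((¬R ∨ U) ∧ U) = True
        ¬N = True
        (¬R ∨ U) ∧ U = True
          ¬R ∨ U = True
            ¬R = True
    (((¬N ↔ ¬R) ↔ ¬E) ∧ (¬E ∧ ¬R)) ∨ ((E ↔ P) ∧ (E ↔ ¬P)) = True
      ((¬N ↔ ¬R) ↔ ¬E) ∧ (¬E ∧ ¬R) = True
        (¬N ↔ ¬R) ↔ ¬E = True
          ¬N ↔ ¬R = True
            ¬N = True
            ¬R = True
          ¬E = True
        ¬E ∧ ¬R = True
          ¬E = True
          ¬R = True
      (E ↔ P) ∧ (E ↔ ¬P) = False
        E ↔ P = True
        E ↔ ¬P = False
          ¬P = True
The formula evaluates to True.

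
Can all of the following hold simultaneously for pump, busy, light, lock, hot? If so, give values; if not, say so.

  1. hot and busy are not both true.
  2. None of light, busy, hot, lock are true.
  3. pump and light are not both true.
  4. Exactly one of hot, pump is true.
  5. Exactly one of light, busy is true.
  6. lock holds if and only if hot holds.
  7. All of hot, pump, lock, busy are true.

Case busy = True:
  Constraint (2) is violated (busy=T) — contradiction.
Case busy = False:
  Constraint (7) is violated (busy=F) — contradiction.
Both cases fail — unsatisfiable.

No satisfying assignment exists.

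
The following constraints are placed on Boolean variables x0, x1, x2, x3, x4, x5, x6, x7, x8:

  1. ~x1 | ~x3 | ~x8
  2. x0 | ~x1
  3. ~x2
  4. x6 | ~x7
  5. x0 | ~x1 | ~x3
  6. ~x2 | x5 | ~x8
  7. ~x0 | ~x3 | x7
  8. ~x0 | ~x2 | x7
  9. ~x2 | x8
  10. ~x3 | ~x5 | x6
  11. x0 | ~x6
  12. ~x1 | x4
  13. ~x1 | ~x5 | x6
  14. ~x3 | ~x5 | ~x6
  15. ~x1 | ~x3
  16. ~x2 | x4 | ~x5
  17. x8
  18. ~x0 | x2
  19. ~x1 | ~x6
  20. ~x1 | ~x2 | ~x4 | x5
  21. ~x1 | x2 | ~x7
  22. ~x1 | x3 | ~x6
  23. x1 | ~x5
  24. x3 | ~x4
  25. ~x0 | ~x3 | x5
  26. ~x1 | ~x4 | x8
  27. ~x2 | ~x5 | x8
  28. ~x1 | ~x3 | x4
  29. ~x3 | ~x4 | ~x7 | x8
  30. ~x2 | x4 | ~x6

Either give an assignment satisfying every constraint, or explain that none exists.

x0 = False, x1 = False, x2 = False, x3 = True, x4 = True, x5 = False, x6 = False, x7 = False, x8 = True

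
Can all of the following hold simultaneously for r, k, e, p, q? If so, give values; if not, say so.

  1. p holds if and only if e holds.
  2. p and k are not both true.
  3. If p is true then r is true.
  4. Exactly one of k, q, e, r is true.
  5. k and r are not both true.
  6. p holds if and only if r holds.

r = False, k = False, e = False, p = False, q = True

  (1) p=F, e=F — same ✓
  (2) p=F, k=F — not both ✓
  (3) p=F ⇒ r: vacuous ✓
  (4) {k, q, e, r}: 1 true — exactly one ✓
  (5) k=F, r=F — not both ✓
  (6) p=F, r=F — same ✓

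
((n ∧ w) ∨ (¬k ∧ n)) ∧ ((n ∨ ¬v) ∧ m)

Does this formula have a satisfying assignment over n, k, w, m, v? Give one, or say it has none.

n=T, k=F, w=F, m=T, v=F

  (n ∧ w) ∨ (¬k ∧ n) = True
    n ∧ w = False
    ¬k ∧ n = True
      ¬k = True
  (n ∨ ¬v) ∧ m = True
    n ∨ ¬v = True
      ¬v = True
Both conjuncts True, so the formula holds.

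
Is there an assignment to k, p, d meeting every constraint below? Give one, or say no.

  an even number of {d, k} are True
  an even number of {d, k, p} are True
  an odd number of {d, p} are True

k: True; p: False; d: True

{d, k}: 2 true → even ✓
{d, k, p}: 2 true → even ✓
{d, p}: 1 true → odd ✓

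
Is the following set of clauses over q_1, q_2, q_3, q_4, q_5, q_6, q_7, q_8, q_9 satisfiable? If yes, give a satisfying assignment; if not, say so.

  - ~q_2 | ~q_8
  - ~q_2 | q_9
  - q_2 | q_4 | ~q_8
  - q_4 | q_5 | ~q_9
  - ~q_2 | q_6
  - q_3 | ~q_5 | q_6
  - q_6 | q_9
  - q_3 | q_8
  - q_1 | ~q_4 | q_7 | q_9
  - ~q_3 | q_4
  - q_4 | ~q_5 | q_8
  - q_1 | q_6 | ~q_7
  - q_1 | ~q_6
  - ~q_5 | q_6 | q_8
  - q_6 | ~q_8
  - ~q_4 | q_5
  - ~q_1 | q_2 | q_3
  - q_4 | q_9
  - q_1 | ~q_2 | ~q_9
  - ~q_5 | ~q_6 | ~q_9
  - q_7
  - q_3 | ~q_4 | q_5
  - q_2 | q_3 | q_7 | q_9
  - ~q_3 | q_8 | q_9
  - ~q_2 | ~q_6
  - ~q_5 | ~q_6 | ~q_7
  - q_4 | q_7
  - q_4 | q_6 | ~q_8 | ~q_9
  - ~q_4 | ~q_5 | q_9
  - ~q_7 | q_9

No satisfying assignment exists.

Case q_5 = True:
  (q_7) forces q_7 = True.
  (~q_5 | ~q_6 | ~q_7) forces q_6 = False.
  (~q_2 | q_6) forces q_2 = False.
  (q_3 | ~q_5 | q_6) forces q_3 = True.
  (q_6 | q_9) forces q_9 = True.
  (~q_3 | q_4) forces q_4 = True.
  (q_1 | q_6 | ~q_7) forces q_1 = True.
  (~q_5 | q_6 | q_8) forces q_8 = True.
  Clause (q_6 | ~q_8) is falsified — contradiction.
Case q_5 = False:
  (~q_4 | q_5) forces q_4 = False.
  (q_4 | q_5 | ~q_9) forces q_9 = False.
  Clause (q_4 | q_9) is falsified — contradiction.
Both cases fail, so the formula is unsatisfiable.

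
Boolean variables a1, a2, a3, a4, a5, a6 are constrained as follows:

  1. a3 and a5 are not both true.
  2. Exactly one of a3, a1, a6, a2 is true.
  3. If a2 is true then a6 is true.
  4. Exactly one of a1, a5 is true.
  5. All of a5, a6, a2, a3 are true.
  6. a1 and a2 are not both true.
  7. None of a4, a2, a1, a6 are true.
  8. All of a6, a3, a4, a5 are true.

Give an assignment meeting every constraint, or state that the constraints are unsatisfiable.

Case a2 = True:
  Constraint (7) is violated (a2=T) — contradiction.
Case a2 = False:
  Constraint (5) is violated (a2=F) — contradiction.
Both cases fail — unsatisfiable.

The formula is unsatisfiable.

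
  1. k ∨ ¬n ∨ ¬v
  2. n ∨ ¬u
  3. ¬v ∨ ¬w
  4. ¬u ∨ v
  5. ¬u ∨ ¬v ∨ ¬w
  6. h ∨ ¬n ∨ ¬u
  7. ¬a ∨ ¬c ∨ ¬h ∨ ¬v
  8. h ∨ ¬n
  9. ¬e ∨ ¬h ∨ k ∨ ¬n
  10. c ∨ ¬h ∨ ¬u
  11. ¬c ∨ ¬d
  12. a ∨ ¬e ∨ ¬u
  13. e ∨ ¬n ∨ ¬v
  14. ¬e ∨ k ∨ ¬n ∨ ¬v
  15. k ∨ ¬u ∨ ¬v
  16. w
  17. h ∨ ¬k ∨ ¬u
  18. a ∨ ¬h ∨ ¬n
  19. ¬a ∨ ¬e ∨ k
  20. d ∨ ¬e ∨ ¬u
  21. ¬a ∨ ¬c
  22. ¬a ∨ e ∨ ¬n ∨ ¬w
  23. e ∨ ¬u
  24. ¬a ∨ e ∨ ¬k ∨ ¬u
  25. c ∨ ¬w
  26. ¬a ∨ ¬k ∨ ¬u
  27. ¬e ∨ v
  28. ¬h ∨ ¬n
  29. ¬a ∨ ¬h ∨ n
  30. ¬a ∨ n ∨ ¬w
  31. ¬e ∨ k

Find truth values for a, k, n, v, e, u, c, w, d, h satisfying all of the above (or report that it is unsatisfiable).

Unit clause (w) forces w = True.
In (c ∨ ¬w) only c is left, so c = True.
In (¬v ∨ ¬w) only ¬v is left, so v = False.
In (¬u ∨ v) only ¬u is left, so u = False.
In (¬c ∨ ¬d) only ¬d is left, so d = False.
In (¬a ∨ ¬c) only ¬a is left, so a = False.
In (¬e ∨ v) only ¬e is left, so e = False.
Set k = False.
Try n = True:
  (h ∨ ¬n) forces h = True.
  clause (a ∨ ¬h ∨ ¬n) is falsified — backtrack.
So n = False.
Set h = False.
All clauses satisfied.

a: False, k: False, n: False, v: False, e: False, u: False, c: True, w: True, d: False, h: False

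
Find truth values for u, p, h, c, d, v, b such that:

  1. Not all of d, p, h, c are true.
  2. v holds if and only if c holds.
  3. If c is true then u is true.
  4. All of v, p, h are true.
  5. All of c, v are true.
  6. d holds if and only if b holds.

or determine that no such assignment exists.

u = True, p = True, h = True, c = True, d = False, v = True, b = False

  (1) {d, p, h, c}: 3/4 true — not all ✓
  (2) v=T, c=T — same ✓
  (3) c=T ⇒ u: T ✓
  (4) {v, p, h}: all 3 true ✓
  (5) {c, v}: all 2 true ✓
  (6) d=F, b=F — same ✓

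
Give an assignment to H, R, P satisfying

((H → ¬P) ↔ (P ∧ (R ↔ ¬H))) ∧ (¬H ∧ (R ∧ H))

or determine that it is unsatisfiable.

Case H = True: the conjunct ¬H is False.
Case H = False: the conjunct H is False.
Both cases fail — unsatisfiable.

The formula is unsatisfiable.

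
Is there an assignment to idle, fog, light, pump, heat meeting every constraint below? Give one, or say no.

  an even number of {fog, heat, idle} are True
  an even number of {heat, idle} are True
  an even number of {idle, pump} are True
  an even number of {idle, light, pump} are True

idle: False, fog: False, light: False, pump: False, heat: False

{fog, heat, idle}: 0 true → even ✓
{heat, idle}: 0 true → even ✓
{idle, pump}: 0 true → even ✓
{idle, light, pump}: 0 true → even ✓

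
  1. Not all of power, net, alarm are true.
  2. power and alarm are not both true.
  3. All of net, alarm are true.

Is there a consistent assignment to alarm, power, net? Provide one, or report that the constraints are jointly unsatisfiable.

alarm = True, power = False, net = True

  (1) {power, net, alarm}: 2/3 true — not all ✓
  (2) power=F, alarm=T — not both ✓
  (3) {net, alarm}: all 2 true ✓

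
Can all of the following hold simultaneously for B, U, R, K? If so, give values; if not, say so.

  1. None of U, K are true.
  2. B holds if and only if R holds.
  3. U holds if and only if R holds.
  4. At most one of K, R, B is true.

B = False, U = False, R = False, K = False

  (1) {U, K}: 0 true — none ✓
  (2) B=F, R=F — same ✓
  (3) U=F, R=F — same ✓
  (4) {K, R, B}: 0 true — at most one ✓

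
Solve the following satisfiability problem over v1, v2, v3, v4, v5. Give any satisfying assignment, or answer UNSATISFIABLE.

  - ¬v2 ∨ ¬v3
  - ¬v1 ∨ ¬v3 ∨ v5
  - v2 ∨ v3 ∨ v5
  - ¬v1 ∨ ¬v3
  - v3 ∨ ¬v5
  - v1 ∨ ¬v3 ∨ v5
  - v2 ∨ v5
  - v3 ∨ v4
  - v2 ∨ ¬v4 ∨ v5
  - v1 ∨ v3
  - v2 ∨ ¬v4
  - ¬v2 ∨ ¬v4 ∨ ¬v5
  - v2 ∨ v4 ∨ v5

Set v1 = True.
  then (¬v1 ∨ ¬v3) forces v3 = False.
  then (v3 ∨ ¬v5) forces v5 = False.
  then (v2 ∨ v5) forces v2 = True.
  then (v3 ∨ v4) forces v4 = True.
All clauses satisfied.

v1=T, v2=T, v3=F, v4=T, v5=F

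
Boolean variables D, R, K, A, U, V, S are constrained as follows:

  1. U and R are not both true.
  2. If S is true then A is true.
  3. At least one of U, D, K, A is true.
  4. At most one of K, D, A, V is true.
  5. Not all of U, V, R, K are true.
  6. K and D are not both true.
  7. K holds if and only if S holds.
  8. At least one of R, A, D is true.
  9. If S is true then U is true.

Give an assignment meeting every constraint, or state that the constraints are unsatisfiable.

D: True, R: False, K: False, A: False, U: False, V: False, S: False

  (1) U=F, R=F — not both ✓
  (2) S=F ⇒ A: vacuous ✓
  (3) {U, D, K, A}: 1 true — at least one ✓
  (4) {K, D, A, V}: 1 true — at most one ✓
  (5) {U, V, R, K}: 0/4 true — not all ✓
  (6) K=F, D=T — not both ✓
  (7) K=F, S=F — same ✓
  (8) {R, A, D}: 1 true — at least one ✓
  (9) S=F ⇒ U: vacuous ✓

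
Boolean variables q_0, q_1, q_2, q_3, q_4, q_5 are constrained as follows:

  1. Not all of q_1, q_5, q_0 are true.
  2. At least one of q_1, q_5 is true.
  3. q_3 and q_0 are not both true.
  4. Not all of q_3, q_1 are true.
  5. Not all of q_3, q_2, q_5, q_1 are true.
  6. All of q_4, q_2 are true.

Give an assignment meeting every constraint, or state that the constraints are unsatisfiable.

q_0 = False; q_1 = False; q_2 = True; q_3 = False; q_4 = True; q_5 = True

  (1) {q_1, q_5, q_0}: 1/3 true — not all ✓
  (2) {q_1, q_5}: 1 true — at least one ✓
  (3) q_3=F, q_0=F — not both ✓
  (4) {q_3, q_1}: 0/2 true — not all ✓
  (5) {q_3, q_2, q_5, q_1}: 2/4 true — not all ✓
  (6) {q_4, q_2}: all 2 true ✓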